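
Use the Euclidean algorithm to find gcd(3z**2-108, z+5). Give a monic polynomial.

By polynomial division,
  3z**2-108 = (3z-15)(z+5) + (-33)
  z+5 = (-(1/33)z-5/33)(-33) + (0)
The last nonzero remainder is the constant -33, so the polynomials are coprime and gcd = 1.

1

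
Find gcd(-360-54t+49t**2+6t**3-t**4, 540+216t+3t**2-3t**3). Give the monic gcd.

By polynomial division,
  -t**4+6t**3+49t**2-54t-360 = ((1/3)t-5/3)(-3t**3+3t**2+216t+540) + (-18t**2+126t+540)
  -3t**3+3t**2+216t+540 = ((1/6)t+1)(-18t**2+126t+540) + (0)
Last nonzero remainder: -18t**2+126t+540. Dividing through by -18 gives the monic gcd t**2-7t-30.

-30-7t+t**2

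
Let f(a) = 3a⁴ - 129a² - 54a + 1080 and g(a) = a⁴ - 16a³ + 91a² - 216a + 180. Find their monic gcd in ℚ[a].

a² - 9a + 18

Euclidean algorithm in ℚ[a]:
  3a⁴ - 129a² - 54a + 1080 = (3)(a⁴ - 16a³ + 91a² - 216a + 180) + (48a³ - 402a² + 594a + 540)
  a⁴ - 16a³ + 91a² - 216a + 180 = ((1/48)a - 61/384)(48a³ - 402a² + 594a + 540) + ((945/64)a² - (8505/64)a + 8505/32)
  48a³ - 402a² + 594a + 540 = ((1024/315)a + 128/63)((945/64)a² - (8505/64)a + 8505/32) + (0)
Last nonzero remainder: (945/64)a² - (8505/64)a + 8505/32. Dividing through by 945/64 gives the monic gcd a² - 9a + 18.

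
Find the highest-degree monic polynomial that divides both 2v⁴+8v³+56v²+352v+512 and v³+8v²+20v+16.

v²+6v+8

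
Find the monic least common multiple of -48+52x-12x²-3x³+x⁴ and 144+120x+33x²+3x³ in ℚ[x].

-576+288x+172x²-68x³-21x⁴+4x⁵+x⁶

Repeated division with remainder:
  x⁴-3x³-12x²+52x-48 = ((1/3)x-14/3)(3x³+33x²+120x+144) + (102x²+564x+624)
  3x³+33x²+120x+144 = ((1/34)x+93/578)(102x²+564x+624) + ((3150/289)x+12600/289)
  102x²+564x+624 = ((4913/525)x+7514/525)((3150/289)x+12600/289) + (0)
Last nonzero remainder: (3150/289)x+12600/289. Dividing through by 3150/289 gives the monic gcd x+4.
Then lcm(f, g) = f·g / gcd(f, g); expanding and making the result monic gives the answer.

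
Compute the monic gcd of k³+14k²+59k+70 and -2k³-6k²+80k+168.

k²+9k+14

By polynomial division,
  k³+14k²+59k+70 = (-1/2)(-2k³-6k²+80k+168) + (11k²+99k+154)
  -2k³-6k²+80k+168 = (-(2/11)k+12/11)(11k²+99k+154) + (0)
Last nonzero remainder: 11k²+99k+154. Dividing through by 11 gives the monic gcd k²+9k+14.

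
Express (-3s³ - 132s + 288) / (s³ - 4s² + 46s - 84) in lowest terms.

(-3s² - 6s - 144)/(s² - 2s + 42)

Euclidean algorithm in ℚ[s]:
  -3s³ - 132s + 288 = (-3)(s³ - 4s² + 46s - 84) + (-12s² + 6s + 36)
  s³ - 4s² + 46s - 84 = (-(1/12)s + 7/24)(-12s² + 6s + 36) + ((189/4)s - 189/2)
  -12s² + 6s + 36 = (-(16/63)s - 8/21)((189/4)s - 189/2) + (0)
Last nonzero remainder: (189/4)s - 189/2. Dividing through by 189/4 gives the monic gcd s - 2.
Cancel s - 2 from numerator and denominator to get the reduced form.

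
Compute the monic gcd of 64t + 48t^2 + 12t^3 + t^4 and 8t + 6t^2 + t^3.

4t + t^2

Apply the Euclidean algorithm:
  t^4 + 12t^3 + 48t^2 + 64t = (t + 6)(t^3 + 6t^2 + 8t) + (4t^2 + 16t)
  t^3 + 6t^2 + 8t = ((1/4)t + 1/2)(4t^2 + 16t) + (0)
Last nonzero remainder: 4t^2 + 16t. Dividing through by 4 gives the monic gcd t^2 + 4t.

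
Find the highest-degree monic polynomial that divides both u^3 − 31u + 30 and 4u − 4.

u − 1

Apply the Euclidean algorithm:
  u^3 − 31u + 30 = ((1/4)u^2 + (1/4)u − 15/2)(4u − 4) + (0)
Last nonzero remainder: 4u − 4. Dividing through by 4 gives the monic gcd u − 1.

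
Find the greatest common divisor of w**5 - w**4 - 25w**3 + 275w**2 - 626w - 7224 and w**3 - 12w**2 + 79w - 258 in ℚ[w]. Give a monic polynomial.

Repeated division with remainder:
  w**5 - w**4 - 25w**3 + 275w**2 - 626w - 7224 = (w**2 + 11w + 28)(w**3 - 12w**2 + 79w - 258) + (0)
The last nonzero remainder w**3 - 12w**2 + 79w - 258 is already monic.

w**3 - 12w**2 + 79w - 258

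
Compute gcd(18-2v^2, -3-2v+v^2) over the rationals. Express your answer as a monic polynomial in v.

By polynomial division,
  -2v^2+18 = (-2)(v^2-2v-3) + (-4v+12)
  v^2-2v-3 = (-(1/4)v-1/4)(-4v+12) + (0)
Last nonzero remainder: -4v+12. Dividing through by -4 gives the monic gcd v-3.

-3+v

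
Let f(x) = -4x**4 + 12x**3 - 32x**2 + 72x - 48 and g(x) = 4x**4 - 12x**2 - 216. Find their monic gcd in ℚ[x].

x**2 + 6

By polynomial division,
  -4x**4 + 12x**3 - 32x**2 + 72x - 48 = (-1)(4x**4 - 12x**2 - 216) + (12x**3 - 44x**2 + 72x - 264)
  4x**4 - 12x**2 - 216 = ((1/3)x + 11/9)(12x**3 - 44x**2 + 72x - 264) + ((160/9)x**2 + 320/3)
  12x**3 - 44x**2 + 72x - 264 = ((27/40)x - 99/40)((160/9)x**2 + 320/3) + (0)
Last nonzero remainder: (160/9)x**2 + 320/3. Dividing through by 160/9 gives the monic gcd x**2 + 6.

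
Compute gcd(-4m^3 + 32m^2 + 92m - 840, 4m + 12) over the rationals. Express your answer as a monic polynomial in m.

1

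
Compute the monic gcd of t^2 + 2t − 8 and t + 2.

1

By polynomial division,
  t^2 + 2t − 8 = (t)(t + 2) + (−8)
  t + 2 = (−(1/8)t − 1/4)(−8) + (0)
The last nonzero remainder is the constant −8, so the polynomials are coprime and gcd = 1.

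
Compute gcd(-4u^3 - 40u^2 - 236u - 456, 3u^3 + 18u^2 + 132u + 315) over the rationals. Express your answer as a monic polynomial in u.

Apply the Euclidean algorithm:
  -4u^3 - 40u^2 - 236u - 456 = (-4/3)(3u^3 + 18u^2 + 132u + 315) + (-16u^2 - 60u - 36)
  3u^3 + 18u^2 + 132u + 315 = (-(3/16)u - 27/64)(-16u^2 - 60u - 36) + ((1599/16)u + 4797/16)
  -16u^2 - 60u - 36 = (-(256/1599)u - 64/533)((1599/16)u + 4797/16) + (0)
Last nonzero remainder: (1599/16)u + 4797/16. Dividing through by 1599/16 gives the monic gcd u + 3.

u + 3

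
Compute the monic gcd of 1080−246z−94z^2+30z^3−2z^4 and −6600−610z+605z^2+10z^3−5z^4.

−12−z+z^2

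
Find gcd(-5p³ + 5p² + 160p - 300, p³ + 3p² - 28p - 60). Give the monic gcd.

Repeated division with remainder:
  -5p³ + 5p² + 160p - 300 = (-5)(p³ + 3p² - 28p - 60) + (20p² + 20p - 600)
  p³ + 3p² - 28p - 60 = ((1/20)p + 1/10)(20p² + 20p - 600) + (0)
Last nonzero remainder: 20p² + 20p - 600. Dividing through by 20 gives the monic gcd p² + p - 30.

p² + p - 30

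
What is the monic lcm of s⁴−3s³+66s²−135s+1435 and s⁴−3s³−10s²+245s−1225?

s⁶−s⁵+25s⁴+102s³−1145s²+7595s−50225

Euclidean algorithm in ℚ[s]:
  s⁴−3s³+66s²−135s+1435 = (s⁴−3s³−10s²+245s−1225) + (76s²−380s+2660)
  s⁴−3s³−10s²+245s−1225 = ((1/76)s²+(1/38)s−35/76)(76s²−380s+2660) + (0)
Last nonzero remainder: 76s²−380s+2660. Dividing through by 76 gives the monic gcd s²−5s+35.
Then lcm(f, g) = f·g / gcd(f, g); expanding and making the result monic gives the answer.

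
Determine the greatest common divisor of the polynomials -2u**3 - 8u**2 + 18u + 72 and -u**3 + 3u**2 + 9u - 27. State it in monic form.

u**2 - 9

Repeated division with remainder:
  -2u**3 - 8u**2 + 18u + 72 = (2)(-u**3 + 3u**2 + 9u - 27) + (-14u**2 + 126)
  -u**3 + 3u**2 + 9u - 27 = ((1/14)u - 3/14)(-14u**2 + 126) + (0)
Last nonzero remainder: -14u**2 + 126. Dividing through by -14 gives the monic gcd u**2 - 9.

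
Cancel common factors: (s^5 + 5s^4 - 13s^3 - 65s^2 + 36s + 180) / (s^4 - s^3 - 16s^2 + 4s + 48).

By polynomial division,
  s^5 + 5s^4 - 13s^3 - 65s^2 + 36s + 180 = (s + 6)(s^4 - s^3 - 16s^2 + 4s + 48) + (9s^3 + 27s^2 - 36s - 108)
  s^4 - s^3 - 16s^2 + 4s + 48 = ((1/9)s - 4/9)(9s^3 + 27s^2 - 36s - 108) + (0)
Last nonzero remainder: 9s^3 + 27s^2 - 36s - 108. Dividing through by 9 gives the monic gcd s^3 + 3s^2 - 4s - 12.
Cancel s^3 + 3s^2 - 4s - 12 from numerator and denominator to get the reduced form.

(s^2 + 2s - 15)/(s - 4)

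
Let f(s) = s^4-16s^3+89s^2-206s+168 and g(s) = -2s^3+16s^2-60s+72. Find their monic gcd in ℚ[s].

Euclidean algorithm in ℚ[s]:
  s^4-16s^3+89s^2-206s+168 = (-(1/2)s+4)(-2s^3+16s^2-60s+72) + (-5s^2+70s-120)
  -2s^3+16s^2-60s+72 = ((2/5)s+12/5)(-5s^2+70s-120) + (-180s+360)
  -5s^2+70s-120 = ((1/36)s-1/3)(-180s+360) + (0)
Last nonzero remainder: -180s+360. Dividing through by -180 gives the monic gcd s-2.

s-2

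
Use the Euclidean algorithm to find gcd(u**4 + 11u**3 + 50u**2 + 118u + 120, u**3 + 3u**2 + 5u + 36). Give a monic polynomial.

By polynomial division,
  u**4 + 11u**3 + 50u**2 + 118u + 120 = (u + 8)(u**3 + 3u**2 + 5u + 36) + (21u**2 + 42u - 168)
  u**3 + 3u**2 + 5u + 36 = ((1/21)u + 1/21)(21u**2 + 42u - 168) + (11u + 44)
  21u**2 + 42u - 168 = ((21/11)u - 42/11)(11u + 44) + (0)
Last nonzero remainder: 11u + 44. Dividing through by 11 gives the monic gcd u + 4.

u + 4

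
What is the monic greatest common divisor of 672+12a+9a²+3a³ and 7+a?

7+a

By polynomial division,
  3a³+9a²+12a+672 = (3a²-12a+96)(a+7) + (0)
The last nonzero remainder a+7 is already monic.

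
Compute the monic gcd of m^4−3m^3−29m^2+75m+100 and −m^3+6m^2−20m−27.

Euclidean algorithm in ℚ[m]:
  m^4−3m^3−29m^2+75m+100 = (−m−3)(−m^3+6m^2−20m−27) + (−31m^2−12m+19)
  −m^3+6m^2−20m−27 = ((1/31)m−198/961)(−31m^2−12m+19) + (−(22185/961)m−22185/961)
  −31m^2−12m+19 = ((29791/22185)m−18259/22185)(−(22185/961)m−22185/961) + (0)
Last nonzero remainder: −(22185/961)m−22185/961. Dividing through by −22185/961 gives the monic gcd m+1.

m+1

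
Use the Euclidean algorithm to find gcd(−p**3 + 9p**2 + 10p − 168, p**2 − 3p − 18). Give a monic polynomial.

Apply the Euclidean algorithm:
  −p**3 + 9p**2 + 10p − 168 = (−p + 6)(p**2 − 3p − 18) + (10p − 60)
  p**2 − 3p − 18 = ((1/10)p + 3/10)(10p − 60) + (0)
Last nonzero remainder: 10p − 60. Dividing through by 10 gives the monic gcd p − 6.

p − 6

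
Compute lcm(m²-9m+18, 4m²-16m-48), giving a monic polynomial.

Repeated division with remainder:
  m²-9m+18 = (1/4)(4m²-16m-48) + (-5m+30)
  4m²-16m-48 = (-(4/5)m-8/5)(-5m+30) + (0)
Last nonzero remainder: -5m+30. Dividing through by -5 gives the monic gcd m-6.
Then lcm(f, g) = f·g / gcd(f, g); expanding and making the result monic gives the answer.

m³-7m²+36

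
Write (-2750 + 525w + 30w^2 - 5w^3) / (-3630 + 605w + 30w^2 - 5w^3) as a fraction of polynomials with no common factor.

(-50 + 5w + w^2)/(-66 + 5w + w^2)

By polynomial division,
  -5w^3 + 30w^2 + 525w - 2750 = (-5w^3 + 30w^2 + 605w - 3630) + (-80w + 880)
  -5w^3 + 30w^2 + 605w - 3630 = ((1/16)w^2 + (5/16)w - 33/8)(-80w + 880) + (0)
Last nonzero remainder: -80w + 880. Dividing through by -80 gives the monic gcd w - 11.
Cancel w - 11 from numerator and denominator to get the reduced form.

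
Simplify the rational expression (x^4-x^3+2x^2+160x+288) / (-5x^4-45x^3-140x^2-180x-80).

Apply the Euclidean algorithm:
  x^4-x^3+2x^2+160x+288 = (-1/5)(-5x^4-45x^3-140x^2-180x-80) + (-10x^3-26x^2+124x+272)
  -5x^4-45x^3-140x^2-180x-80 = ((1/2)x+16/5)(-10x^3-26x^2+124x+272) + (-(594/5)x^2-(3564/5)x-4752/5)
  -10x^3-26x^2+124x+272 = ((25/297)x-85/297)(-(594/5)x^2-(3564/5)x-4752/5) + (0)
Last nonzero remainder: -(594/5)x^2-(3564/5)x-4752/5. Dividing through by -594/5 gives the monic gcd x^2+6x+8.
Cancel x^2+6x+8 from numerator and denominator to get the reduced form.

(-x^2+7x-36)/(5x^2+15x+10)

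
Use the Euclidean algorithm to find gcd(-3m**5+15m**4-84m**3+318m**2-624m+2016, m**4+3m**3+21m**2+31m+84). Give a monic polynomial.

Apply the Euclidean algorithm:
  -3m**5+15m**4-84m**3+318m**2-624m+2016 = (-3m+24)(m**4+3m**3+21m**2+31m+84) + (-93m**3-93m**2-1116m)
  m**4+3m**3+21m**2+31m+84 = (-(1/93)m-2/93)(-93m**3-93m**2-1116m) + (7m**2+7m+84)
  -93m**3-93m**2-1116m = (-(93/7)m)(7m**2+7m+84) + (0)
Last nonzero remainder: 7m**2+7m+84. Dividing through by 7 gives the monic gcd m**2+m+12.

m**2+m+12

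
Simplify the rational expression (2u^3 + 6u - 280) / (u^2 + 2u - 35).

Apply the Euclidean algorithm:
  2u^3 + 6u - 280 = (2u - 4)(u^2 + 2u - 35) + (84u - 420)
  u^2 + 2u - 35 = ((1/84)u + 1/12)(84u - 420) + (0)
Last nonzero remainder: 84u - 420. Dividing through by 84 gives the monic gcd u - 5.
Cancel u - 5 from numerator and denominator to get the reduced form.

(2u^2 + 10u + 56)/(u + 7)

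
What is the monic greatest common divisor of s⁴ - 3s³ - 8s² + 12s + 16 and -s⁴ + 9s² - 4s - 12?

s² - s - 2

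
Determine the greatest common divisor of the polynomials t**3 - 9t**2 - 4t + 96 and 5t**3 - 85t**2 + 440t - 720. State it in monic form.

By polynomial division,
  t**3 - 9t**2 - 4t + 96 = (1/5)(5t**3 - 85t**2 + 440t - 720) + (8t**2 - 92t + 240)
  5t**3 - 85t**2 + 440t - 720 = ((5/8)t - 55/16)(8t**2 - 92t + 240) + (-(105/4)t + 105)
  8t**2 - 92t + 240 = (-(32/105)t + 16/7)(-(105/4)t + 105) + (0)
Last nonzero remainder: -(105/4)t + 105. Dividing through by -105/4 gives the monic gcd t - 4.

t - 4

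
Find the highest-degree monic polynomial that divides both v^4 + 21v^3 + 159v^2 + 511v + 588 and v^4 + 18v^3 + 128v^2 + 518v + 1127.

v^2 + 14v + 49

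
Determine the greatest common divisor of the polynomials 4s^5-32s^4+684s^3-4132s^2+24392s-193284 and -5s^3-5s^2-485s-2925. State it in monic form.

s^2-4s+117

Euclidean algorithm in ℚ[s]:
  4s^5-32s^4+684s^3-4132s^2+24392s-193284 = (-(4/5)s^2+(36/5)s-332/5)(-5s^3-5s^2-485s-2925) + (-3312s^2+13248s-387504)
  -5s^3-5s^2-485s-2925 = ((5/3312)s+25/3312)(-3312s^2+13248s-387504) + (0)
Last nonzero remainder: -3312s^2+13248s-387504. Dividing through by -3312 gives the monic gcd s^2-4s+117.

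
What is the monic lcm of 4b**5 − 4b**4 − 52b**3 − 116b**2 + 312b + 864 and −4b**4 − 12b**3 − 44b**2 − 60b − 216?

b**7 − 2b**6 − 6b**5 − 22b**4 + 29b**3 − 36b**2 + 252b + 1296

Euclidean algorithm in ℚ[b]:
  4b**5 − 4b**4 − 52b**3 − 116b**2 + 312b + 864 = (−b + 4)(−4b**4 − 12b**3 − 44b**2 − 60b − 216) + (−48b**3 + 336b + 1728)
  −4b**4 − 12b**3 − 44b**2 − 60b − 216 = ((1/12)b + 1/4)(−48b**3 + 336b + 1728) + (−72b**2 − 288b − 648)
  −48b**3 + 336b + 1728 = ((2/3)b − 8/3)(−72b**2 − 288b − 648) + (0)
Last nonzero remainder: −72b**2 − 288b − 648. Dividing through by −72 gives the monic gcd b**2 + 4b + 9.
Then lcm(f, g) = f·g / gcd(f, g); expanding and making the result monic gives the answer.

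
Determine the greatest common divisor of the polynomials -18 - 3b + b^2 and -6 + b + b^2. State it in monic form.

3 + b

By polynomial division,
  b^2 - 3b - 18 = (b^2 + b - 6) + (-4b - 12)
  b^2 + b - 6 = (-(1/4)b + 1/2)(-4b - 12) + (0)
Last nonzero remainder: -4b - 12. Dividing through by -4 gives the monic gcd b + 3.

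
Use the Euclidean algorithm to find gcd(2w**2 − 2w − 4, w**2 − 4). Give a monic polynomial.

Euclidean algorithm in ℚ[w]:
  2w**2 − 2w − 4 = (2)(w**2 − 4) + (−2w + 4)
  w**2 − 4 = (−(1/2)w − 1)(−2w + 4) + (0)
Last nonzero remainder: −2w + 4. Dividing through by −2 gives the monic gcd w − 2.

w − 2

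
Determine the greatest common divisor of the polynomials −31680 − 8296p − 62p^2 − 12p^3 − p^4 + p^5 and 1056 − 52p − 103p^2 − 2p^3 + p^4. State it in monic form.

By polynomial division,
  p^5 − p^4 − 12p^3 − 62p^2 − 8296p − 31680 = (p + 1)(p^4 − 2p^3 − 103p^2 − 52p + 1056) + (93p^3 + 93p^2 − 9300p − 32736)
  p^4 − 2p^3 − 103p^2 − 52p + 1056 = ((1/93)p − 1/31)(93p^3 + 93p^2 − 9300p − 32736) + (0)
Last nonzero remainder: 93p^3 + 93p^2 − 9300p − 32736. Dividing through by 93 gives the monic gcd p^3 + p^2 − 100p − 352.

−352 − 100p + p^2 + p^3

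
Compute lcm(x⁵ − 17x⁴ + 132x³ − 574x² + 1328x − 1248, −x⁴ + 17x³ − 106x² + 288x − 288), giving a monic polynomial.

x⁶ − 23x⁵ + 234x⁴ − 1366x³ + 4772x² − 9216x + 7488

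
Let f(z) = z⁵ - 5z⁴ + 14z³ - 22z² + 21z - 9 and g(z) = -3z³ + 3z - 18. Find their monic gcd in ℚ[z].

z² - 2z + 3

Apply the Euclidean algorithm:
  z⁵ - 5z⁴ + 14z³ - 22z² + 21z - 9 = (-(1/3)z² + (5/3)z - 5)(-3z³ + 3z - 18) + (-33z² + 66z - 99)
  -3z³ + 3z - 18 = ((1/11)z + 2/11)(-33z² + 66z - 99) + (0)
Last nonzero remainder: -33z² + 66z - 99. Dividing through by -33 gives the monic gcd z² - 2z + 3.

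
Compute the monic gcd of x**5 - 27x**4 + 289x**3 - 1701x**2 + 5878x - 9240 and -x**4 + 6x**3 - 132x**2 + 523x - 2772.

Apply the Euclidean algorithm:
  x**5 - 27x**4 + 289x**3 - 1701x**2 + 5878x - 9240 = (-x + 21)(-x**4 + 6x**3 - 132x**2 + 523x - 2772) + (31x**3 + 1594x**2 - 7877x + 48972)
  -x**4 + 6x**3 - 132x**2 + 523x - 2772 = (-(1/31)x + 1780/961)(31x**3 + 1594x**2 - 7877x + 48972) + (-(3208359/961)x**2 + (16041795/961)x - 89834052/961)
  31x**3 + 1594x**2 - 7877x + 48972 = (-(29791/3208359)x - 50933/97223)(-(3208359/961)x**2 + (16041795/961)x - 89834052/961) + (0)
Last nonzero remainder: -(3208359/961)x**2 + (16041795/961)x - 89834052/961. Dividing through by -3208359/961 gives the monic gcd x**2 - 5x + 28.

x**2 - 5x + 28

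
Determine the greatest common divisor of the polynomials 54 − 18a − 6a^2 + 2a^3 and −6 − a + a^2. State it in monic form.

−3 + a

Apply the Euclidean algorithm:
  2a^3 − 6a^2 − 18a + 54 = (2a − 4)(a^2 − a − 6) + (−10a + 30)
  a^2 − a − 6 = (−(1/10)a − 1/5)(−10a + 30) + (0)
Last nonzero remainder: −10a + 30. Dividing through by −10 gives the monic gcd a − 3.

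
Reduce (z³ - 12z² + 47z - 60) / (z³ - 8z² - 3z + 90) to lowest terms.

(z² - 7z + 12)/(z² - 3z - 18)

Euclidean algorithm in ℚ[z]:
  z³ - 12z² + 47z - 60 = (z³ - 8z² - 3z + 90) + (-4z² + 50z - 150)
  z³ - 8z² - 3z + 90 = (-(1/4)z - 9/8)(-4z² + 50z - 150) + ((63/4)z - 315/4)
  -4z² + 50z - 150 = (-(16/63)z + 40/21)((63/4)z - 315/4) + (0)
Last nonzero remainder: (63/4)z - 315/4. Dividing through by 63/4 gives the monic gcd z - 5.
Cancel z - 5 from numerator and denominator to get the reduced form.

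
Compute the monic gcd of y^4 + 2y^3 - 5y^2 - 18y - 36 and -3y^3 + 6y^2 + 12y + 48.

Apply the Euclidean algorithm:
  y^4 + 2y^3 - 5y^2 - 18y - 36 = (-(1/3)y - 4/3)(-3y^3 + 6y^2 + 12y + 48) + (7y^2 + 14y + 28)
  -3y^3 + 6y^2 + 12y + 48 = (-(3/7)y + 12/7)(7y^2 + 14y + 28) + (0)
Last nonzero remainder: 7y^2 + 14y + 28. Dividing through by 7 gives the monic gcd y^2 + 2y + 4.

y^2 + 2y + 4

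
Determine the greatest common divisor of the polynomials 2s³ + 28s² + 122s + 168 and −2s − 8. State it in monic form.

Euclidean algorithm in ℚ[s]:
  2s³ + 28s² + 122s + 168 = (−s² − 10s − 21)(−2s − 8) + (0)
Last nonzero remainder: −2s − 8. Dividing through by −2 gives the monic gcd s + 4.

s + 4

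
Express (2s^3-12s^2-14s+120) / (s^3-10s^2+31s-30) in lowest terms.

Apply the Euclidean algorithm:
  2s^3-12s^2-14s+120 = (2)(s^3-10s^2+31s-30) + (8s^2-76s+180)
  s^3-10s^2+31s-30 = ((1/8)s-1/16)(8s^2-76s+180) + ((15/4)s-75/4)
  8s^2-76s+180 = ((32/15)s-48/5)((15/4)s-75/4) + (0)
Last nonzero remainder: (15/4)s-75/4. Dividing through by 15/4 gives the monic gcd s-5.
Cancel s-5 from numerator and denominator to get the reduced form.

(2s^2-2s-24)/(s^2-5s+6)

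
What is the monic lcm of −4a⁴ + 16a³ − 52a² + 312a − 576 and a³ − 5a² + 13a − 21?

a⁶ − 6a⁵ + 28a⁴ − 132a³ + 391a² − 834a + 1008

Repeated division with remainder:
  −4a⁴ + 16a³ − 52a² + 312a − 576 = (−4a − 4)(a³ − 5a² + 13a − 21) + (−20a² + 280a − 660)
  a³ − 5a² + 13a − 21 = (−(1/20)a − 9/20)(−20a² + 280a − 660) + (106a − 318)
  −20a² + 280a − 660 = (−(10/53)a + 110/53)(106a − 318) + (0)
Last nonzero remainder: 106a − 318. Dividing through by 106 gives the monic gcd a − 3.
Then lcm(f, g) = f·g / gcd(f, g); expanding and making the result monic gives the answer.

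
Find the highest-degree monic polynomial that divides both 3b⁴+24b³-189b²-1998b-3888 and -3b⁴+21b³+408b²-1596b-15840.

b²+14b+48

Apply the Euclidean algorithm:
  3b⁴+24b³-189b²-1998b-3888 = (-1)(-3b⁴+21b³+408b²-1596b-15840) + (45b³+219b²-3594b-19728)
  -3b⁴+21b³+408b²-1596b-15840 = (-(1/15)b+178/225)(45b³+219b²-3594b-19728) + (-(364/75)b²-(5096/75)b-5824/25)
  45b³+219b²-3594b-19728 = (-(3375/364)b+30825/364)(-(364/75)b²-(5096/75)b-5824/25) + (0)
Last nonzero remainder: -(364/75)b²-(5096/75)b-5824/25. Dividing through by -364/75 gives the monic gcd b²+14b+48.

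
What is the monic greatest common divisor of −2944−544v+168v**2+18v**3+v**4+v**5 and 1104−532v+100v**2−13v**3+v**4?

Euclidean algorithm in ℚ[v]:
  v**5+v**4+18v**3+168v**2−544v−2944 = (v+14)(v**4−13v**3+100v**2−532v+1104) + (100v**3−700v**2+5800v−18400)
  v**4−13v**3+100v**2−532v+1104 = ((1/100)v−3/50)(100v**3−700v**2+5800v−18400) + (0)
Last nonzero remainder: 100v**3−700v**2+5800v−18400. Dividing through by 100 gives the monic gcd v**3−7v**2+58v−184.

−184+58v−7v**2+v**3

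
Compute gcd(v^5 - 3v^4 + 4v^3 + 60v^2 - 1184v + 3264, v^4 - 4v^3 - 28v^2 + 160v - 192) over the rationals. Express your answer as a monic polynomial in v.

Euclidean algorithm in ℚ[v]:
  v^5 - 3v^4 + 4v^3 + 60v^2 - 1184v + 3264 = (v + 1)(v^4 - 4v^3 - 28v^2 + 160v - 192) + (36v^3 - 72v^2 - 1152v + 3456)
  v^4 - 4v^3 - 28v^2 + 160v - 192 = ((1/36)v - 1/18)(36v^3 - 72v^2 - 1152v + 3456) + (0)
Last nonzero remainder: 36v^3 - 72v^2 - 1152v + 3456. Dividing through by 36 gives the monic gcd v^3 - 2v^2 - 32v + 96.

v^3 - 2v^2 - 32v + 96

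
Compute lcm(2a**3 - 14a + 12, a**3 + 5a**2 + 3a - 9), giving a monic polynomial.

Repeated division with remainder:
  2a**3 - 14a + 12 = (2)(a**3 + 5a**2 + 3a - 9) + (-10a**2 - 20a + 30)
  a**3 + 5a**2 + 3a - 9 = (-(1/10)a - 3/10)(-10a**2 - 20a + 30) + (0)
Last nonzero remainder: -10a**2 - 20a + 30. Dividing through by -10 gives the monic gcd a**2 + 2a - 3.
Then lcm(f, g) = f·g / gcd(f, g); expanding and making the result monic gives the answer.

a**4 + 3a**3 - 7a**2 - 15a + 18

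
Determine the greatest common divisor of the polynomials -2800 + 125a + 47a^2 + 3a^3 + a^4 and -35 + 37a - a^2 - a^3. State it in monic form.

Repeated division with remainder:
  a^4 + 3a^3 + 47a^2 + 125a - 2800 = (-a - 2)(-a^3 - a^2 + 37a - 35) + (82a^2 + 164a - 2870)
  -a^3 - a^2 + 37a - 35 = (-(1/82)a + 1/82)(82a^2 + 164a - 2870) + (0)
Last nonzero remainder: 82a^2 + 164a - 2870. Dividing through by 82 gives the monic gcd a^2 + 2a - 35.

-35 + 2a + a^2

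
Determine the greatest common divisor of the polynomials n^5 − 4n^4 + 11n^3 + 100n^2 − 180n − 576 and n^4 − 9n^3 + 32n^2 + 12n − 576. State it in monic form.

n^3 − 3n^2 + 14n + 96

By polynomial division,
  n^5 − 4n^4 + 11n^3 + 100n^2 − 180n − 576 = (n + 5)(n^4 − 9n^3 + 32n^2 + 12n − 576) + (24n^3 − 72n^2 + 336n + 2304)
  n^4 − 9n^3 + 32n^2 + 12n − 576 = ((1/24)n − 1/4)(24n^3 − 72n^2 + 336n + 2304) + (0)
Last nonzero remainder: 24n^3 − 72n^2 + 336n + 2304. Dividing through by 24 gives the monic gcd n^3 − 3n^2 + 14n + 96.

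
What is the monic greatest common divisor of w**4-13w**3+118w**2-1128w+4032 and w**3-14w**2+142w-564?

w-6

By polynomial division,
  w**4-13w**3+118w**2-1128w+4032 = (w+1)(w**3-14w**2+142w-564) + (-10w**2-706w+4596)
  w**3-14w**2+142w-564 = (-(1/10)w+423/50)(-10w**2-706w+4596) + ((164359/25)w-986154/25)
  -10w**2-706w+4596 = (-(250/164359)w-19150/164359)((164359/25)w-986154/25) + (0)
Last nonzero remainder: (164359/25)w-986154/25. Dividing through by 164359/25 gives the monic gcd w-6.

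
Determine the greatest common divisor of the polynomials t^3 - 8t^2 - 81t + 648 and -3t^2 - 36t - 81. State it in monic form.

t + 9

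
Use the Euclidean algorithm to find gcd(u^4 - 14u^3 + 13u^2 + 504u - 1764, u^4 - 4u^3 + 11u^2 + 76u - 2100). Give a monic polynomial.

u^2 - u - 42

Repeated division with remainder:
  u^4 - 14u^3 + 13u^2 + 504u - 1764 = (u^4 - 4u^3 + 11u^2 + 76u - 2100) + (-10u^3 + 2u^2 + 428u + 336)
  u^4 - 4u^3 + 11u^2 + 76u - 2100 = (-(1/10)u + 19/50)(-10u^3 + 2u^2 + 428u + 336) + ((1326/25)u^2 - (1326/25)u - 55692/25)
  -10u^3 + 2u^2 + 428u + 336 = (-(125/663)u - 100/663)((1326/25)u^2 - (1326/25)u - 55692/25) + (0)
Last nonzero remainder: (1326/25)u^2 - (1326/25)u - 55692/25. Dividing through by 1326/25 gives the monic gcd u^2 - u - 42.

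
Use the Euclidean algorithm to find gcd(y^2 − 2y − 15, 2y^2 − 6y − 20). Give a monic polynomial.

y − 5

Apply the Euclidean algorithm:
  y^2 − 2y − 15 = (1/2)(2y^2 − 6y − 20) + (y − 5)
  2y^2 − 6y − 20 = (2y + 4)(y − 5) + (0)
The last nonzero remainder y − 5 is already monic.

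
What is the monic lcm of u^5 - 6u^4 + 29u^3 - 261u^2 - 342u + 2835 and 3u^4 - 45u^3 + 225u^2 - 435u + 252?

Apply the Euclidean algorithm:
  u^5 - 6u^4 + 29u^3 - 261u^2 - 342u + 2835 = ((1/3)u + 3)(3u^4 - 45u^3 + 225u^2 - 435u + 252) + (89u^3 - 791u^2 + 879u + 2079)
  3u^4 - 45u^3 + 225u^2 - 435u + 252 = ((3/89)u - 1632/7921)(89u^3 - 791u^2 + 879u + 2079) + ((256620/7921)u^2 - (2566200/7921)u + 5389020/7921)
  89u^3 - 791u^2 + 879u + 2079 = ((704969/256620)u + 261393/85540)((256620/7921)u^2 - (2566200/7921)u + 5389020/7921) + (0)
Last nonzero remainder: (256620/7921)u^2 - (2566200/7921)u + 5389020/7921. Dividing through by 256620/7921 gives the monic gcd u^2 - 10u + 21.
Then lcm(f, g) = f·g / gcd(f, g); expanding and making the result monic gives the answer.

u^7 - 11u^6 + 63u^5 - 430u^4 + 1079u^3 + 3501u^2 - 15543u + 11340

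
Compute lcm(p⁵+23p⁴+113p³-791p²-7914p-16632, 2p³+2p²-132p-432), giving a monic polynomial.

p⁶+14p⁵-94p⁴-1808p³-795p²+54594p+149688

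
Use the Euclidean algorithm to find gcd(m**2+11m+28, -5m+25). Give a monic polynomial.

Euclidean algorithm in ℚ[m]:
  m**2+11m+28 = (-(1/5)m-16/5)(-5m+25) + (108)
  -5m+25 = (-(5/108)m+25/108)(108) + (0)
The last nonzero remainder is the constant 108, so the polynomials are coprime and gcd = 1.

1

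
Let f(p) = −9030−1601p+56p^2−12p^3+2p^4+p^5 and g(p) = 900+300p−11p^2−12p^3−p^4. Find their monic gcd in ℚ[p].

30+11p+p^2

Repeated division with remainder:
  p^5+2p^4−12p^3+56p^2−1601p−9030 = (−p+10)(−p^4−12p^3−11p^2+300p+900) + (97p^3+466p^2−3701p−18030)
  −p^4−12p^3−11p^2+300p+900 = (−(1/97)p−698/9409)(97p^3+466p^2−3701p−18030) + (−(137228/9409)p^2−(1509508/9409)p−4116840/9409)
  97p^3+466p^2−3701p−18030 = (−(912673/137228)p+5654809/137228)(−(137228/9409)p^2−(1509508/9409)p−4116840/9409) + (0)
Last nonzero remainder: −(137228/9409)p^2−(1509508/9409)p−4116840/9409. Dividing through by −137228/9409 gives the monic gcd p^2+11p+30.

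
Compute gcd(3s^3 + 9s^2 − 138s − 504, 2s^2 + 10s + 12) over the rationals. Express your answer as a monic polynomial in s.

Apply the Euclidean algorithm:
  3s^3 + 9s^2 − 138s − 504 = ((3/2)s − 3)(2s^2 + 10s + 12) + (−126s − 468)
  2s^2 + 10s + 12 = (−(1/63)s − 1/49)(−126s − 468) + (120/49)
  −126s − 468 = (−(1029/20)s − 1911/10)(120/49) + (0)
The last nonzero remainder is the constant 120/49, so the polynomials are coprime and gcd = 1.

1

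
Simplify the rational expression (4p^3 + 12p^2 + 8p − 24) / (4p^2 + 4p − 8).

By polynomial division,
  4p^3 + 12p^2 + 8p − 24 = (p + 2)(4p^2 + 4p − 8) + (8p − 8)
  4p^2 + 4p − 8 = ((1/2)p + 1)(8p − 8) + (0)
Last nonzero remainder: 8p − 8. Dividing through by 8 gives the monic gcd p − 1.
Cancel p − 1 from numerator and denominator to get the reduced form.

(p^2 + 4p + 6)/(p + 2)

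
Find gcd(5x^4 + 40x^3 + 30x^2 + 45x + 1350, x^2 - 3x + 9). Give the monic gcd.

Repeated division with remainder:
  5x^4 + 40x^3 + 30x^2 + 45x + 1350 = (5x^2 + 55x + 150)(x^2 - 3x + 9) + (0)
The last nonzero remainder x^2 - 3x + 9 is already monic.

x^2 - 3x + 9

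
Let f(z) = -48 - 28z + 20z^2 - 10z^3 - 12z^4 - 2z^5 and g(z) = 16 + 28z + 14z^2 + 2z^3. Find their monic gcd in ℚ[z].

4 + 5z + z^2

Apply the Euclidean algorithm:
  -2z^5 - 12z^4 - 10z^3 + 20z^2 - 28z - 48 = (-z^2 + z + 2)(2z^3 + 14z^2 + 28z + 16) + (-20z^2 - 100z - 80)
  2z^3 + 14z^2 + 28z + 16 = (-(1/10)z - 1/5)(-20z^2 - 100z - 80) + (0)
Last nonzero remainder: -20z^2 - 100z - 80. Dividing through by -20 gives the monic gcd z^2 + 5z + 4.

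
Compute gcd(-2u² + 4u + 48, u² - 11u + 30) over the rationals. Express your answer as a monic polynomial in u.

Repeated division with remainder:
  -2u² + 4u + 48 = (-2)(u² - 11u + 30) + (-18u + 108)
  u² - 11u + 30 = (-(1/18)u + 5/18)(-18u + 108) + (0)
Last nonzero remainder: -18u + 108. Dividing through by -18 gives the monic gcd u - 6.

u - 6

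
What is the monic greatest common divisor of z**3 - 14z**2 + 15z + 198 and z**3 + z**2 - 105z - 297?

z**2 - 8z - 33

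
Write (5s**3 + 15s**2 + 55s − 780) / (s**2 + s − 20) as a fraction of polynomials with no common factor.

(5s**2 + 35s + 195)/(s + 5)

Euclidean algorithm in ℚ[s]:
  5s**3 + 15s**2 + 55s − 780 = (5s + 10)(s**2 + s − 20) + (145s − 580)
  s**2 + s − 20 = ((1/145)s + 1/29)(145s − 580) + (0)
Last nonzero remainder: 145s − 580. Dividing through by 145 gives the monic gcd s − 4.
Cancel s − 4 from numerator and denominator to get the reduced form.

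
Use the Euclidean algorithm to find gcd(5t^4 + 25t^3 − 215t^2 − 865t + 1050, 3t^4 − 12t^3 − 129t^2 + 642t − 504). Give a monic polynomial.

t^3 − 43t + 42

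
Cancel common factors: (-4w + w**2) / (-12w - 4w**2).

By polynomial division,
  w**2 - 4w = (-1/4)(-4w**2 - 12w) + (-7w)
  -4w**2 - 12w = ((4/7)w + 12/7)(-7w) + (0)
Last nonzero remainder: -7w. Dividing through by -7 gives the monic gcd w.
Cancel w from numerator and denominator to get the reduced form.

(4 - w)/(12 + 4w)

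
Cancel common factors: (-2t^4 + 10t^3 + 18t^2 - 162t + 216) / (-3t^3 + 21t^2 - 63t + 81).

(2t^3 - 4t^2 - 30t + 72)/(3t^2 - 12t + 27)

By polynomial division,
  -2t^4 + 10t^3 + 18t^2 - 162t + 216 = ((2/3)t + 4/3)(-3t^3 + 21t^2 - 63t + 81) + (32t^2 - 132t + 108)
  -3t^3 + 21t^2 - 63t + 81 = (-(3/32)t + 69/256)(32t^2 - 132t + 108) + (-(1107/64)t + 3321/64)
  32t^2 - 132t + 108 = (-(2048/1107)t + 256/123)(-(1107/64)t + 3321/64) + (0)
Last nonzero remainder: -(1107/64)t + 3321/64. Dividing through by -1107/64 gives the monic gcd t - 3.
Cancel t - 3 from numerator and denominator to get the reduced form.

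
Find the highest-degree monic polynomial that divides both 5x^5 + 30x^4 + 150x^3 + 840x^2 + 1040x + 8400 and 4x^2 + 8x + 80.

By polynomial division,
  5x^5 + 30x^4 + 150x^3 + 840x^2 + 1040x + 8400 = ((5/4)x^3 + 5x^2 + (5/2)x + 105)(4x^2 + 8x + 80) + (0)
Last nonzero remainder: 4x^2 + 8x + 80. Dividing through by 4 gives the monic gcd x^2 + 2x + 20.

x^2 + 2x + 20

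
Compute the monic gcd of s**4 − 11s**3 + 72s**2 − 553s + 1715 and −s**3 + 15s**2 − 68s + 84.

Repeated division with remainder:
  s**4 − 11s**3 + 72s**2 − 553s + 1715 = (−s − 4)(−s**3 + 15s**2 − 68s + 84) + (64s**2 − 741s + 2051)
  −s**3 + 15s**2 − 68s + 84 = (−(1/64)s + 219/4096)(64s**2 − 741s + 2051) + ((15015/4096)s − 105105/4096)
  64s**2 − 741s + 2051 = ((262144/15015)s − 1200128/15015)((15015/4096)s − 105105/4096) + (0)
Last nonzero remainder: (15015/4096)s − 105105/4096. Dividing through by 15015/4096 gives the monic gcd s − 7.

s − 7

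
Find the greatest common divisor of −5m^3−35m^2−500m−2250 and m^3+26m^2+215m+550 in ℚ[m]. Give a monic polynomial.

m+5

Euclidean algorithm in ℚ[m]:
  −5m^3−35m^2−500m−2250 = (−5)(m^3+26m^2+215m+550) + (95m^2+575m+500)
  m^3+26m^2+215m+550 = ((1/95)m+379/1805)(95m^2+575m+500) + ((32130/361)m+160650/361)
  95m^2+575m+500 = ((6859/6426)m+3610/3213)((32130/361)m+160650/361) + (0)
Last nonzero remainder: (32130/361)m+160650/361. Dividing through by 32130/361 gives the monic gcd m+5.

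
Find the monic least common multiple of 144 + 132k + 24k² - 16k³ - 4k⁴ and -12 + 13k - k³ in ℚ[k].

36 - 3k - 27k² - 10k³ + 3k⁴ + k⁵

By polynomial division,
  -4k⁴ - 16k³ + 24k² + 132k + 144 = (4k + 16)(-k³ + 13k - 12) + (-28k² - 28k + 336)
  -k³ + 13k - 12 = ((1/28)k - 1/28)(-28k² - 28k + 336) + (0)
Last nonzero remainder: -28k² - 28k + 336. Dividing through by -28 gives the monic gcd k² + k - 12.
Then lcm(f, g) = f·g / gcd(f, g); expanding and making the result monic gives the answer.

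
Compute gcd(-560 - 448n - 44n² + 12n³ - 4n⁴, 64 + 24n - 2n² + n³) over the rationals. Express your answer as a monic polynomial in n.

By polynomial division,
  -4n⁴ + 12n³ - 44n² - 448n - 560 = (-4n + 4)(n³ - 2n² + 24n + 64) + (60n² - 288n - 816)
  n³ - 2n² + 24n + 64 = ((1/60)n + 7/150)(60n² - 288n - 816) + ((1276/25)n + 2552/25)
  60n² - 288n - 816 = ((375/319)n - 2550/319)((1276/25)n + 2552/25) + (0)
Last nonzero remainder: (1276/25)n + 2552/25. Dividing through by 1276/25 gives the monic gcd n + 2.

2 + n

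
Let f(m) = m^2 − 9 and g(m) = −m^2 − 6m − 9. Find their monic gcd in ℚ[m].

By polynomial division,
  m^2 − 9 = (−1)(−m^2 − 6m − 9) + (−6m − 18)
  −m^2 − 6m − 9 = ((1/6)m + 1/2)(−6m − 18) + (0)
Last nonzero remainder: −6m − 18. Dividing through by −6 gives the monic gcd m + 3.

m + 3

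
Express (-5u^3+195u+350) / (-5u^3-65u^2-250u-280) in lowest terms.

(u^2-2u-35)/(u^2+11u+28)

By polynomial division,
  -5u^3+195u+350 = (-5u^3-65u^2-250u-280) + (65u^2+445u+630)
  -5u^3-65u^2-250u-280 = (-(1/13)u-80/169)(65u^2+445u+630) + ((1540/169)u+3080/169)
  65u^2+445u+630 = ((2197/308)u+1521/44)((1540/169)u+3080/169) + (0)
Last nonzero remainder: (1540/169)u+3080/169. Dividing through by 1540/169 gives the monic gcd u+2.
Cancel u+2 from numerator and denominator to get the reduced form.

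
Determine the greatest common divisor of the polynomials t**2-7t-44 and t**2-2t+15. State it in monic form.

1

Apply the Euclidean algorithm:
  t**2-7t-44 = (t**2-2t+15) + (-5t-59)
  t**2-2t+15 = (-(1/5)t+69/25)(-5t-59) + (4446/25)
  -5t-59 = (-(125/4446)t-1475/4446)(4446/25) + (0)
The last nonzero remainder is the constant 4446/25, so the polynomials are coprime and gcd = 1.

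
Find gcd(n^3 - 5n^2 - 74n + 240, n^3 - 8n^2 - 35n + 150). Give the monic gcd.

By polynomial division,
  n^3 - 5n^2 - 74n + 240 = (n^3 - 8n^2 - 35n + 150) + (3n^2 - 39n + 90)
  n^3 - 8n^2 - 35n + 150 = ((1/3)n + 5/3)(3n^2 - 39n + 90) + (0)
Last nonzero remainder: 3n^2 - 39n + 90. Dividing through by 3 gives the monic gcd n^2 - 13n + 30.

n^2 - 13n + 30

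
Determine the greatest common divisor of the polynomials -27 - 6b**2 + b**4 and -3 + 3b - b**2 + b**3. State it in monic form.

Euclidean algorithm in ℚ[b]:
  b**4 - 6b**2 - 27 = (b + 1)(b**3 - b**2 + 3b - 3) + (-8b**2 - 24)
  b**3 - b**2 + 3b - 3 = (-(1/8)b + 1/8)(-8b**2 - 24) + (0)
Last nonzero remainder: -8b**2 - 24. Dividing through by -8 gives the monic gcd b**2 + 3.

3 + b**2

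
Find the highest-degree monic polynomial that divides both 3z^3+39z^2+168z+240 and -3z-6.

1

By polynomial division,
  3z^3+39z^2+168z+240 = (-z^2-11z-34)(-3z-6) + (36)
  -3z-6 = (-(1/12)z-1/6)(36) + (0)
The last nonzero remainder is the constant 36, so the polynomials are coprime and gcd = 1.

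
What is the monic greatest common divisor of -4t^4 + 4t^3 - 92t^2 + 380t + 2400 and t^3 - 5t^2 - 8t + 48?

t + 3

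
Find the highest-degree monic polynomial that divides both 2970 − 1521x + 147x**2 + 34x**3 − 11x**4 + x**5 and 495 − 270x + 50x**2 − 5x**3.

By polynomial division,
  x**5 − 11x**4 + 34x**3 + 147x**2 − 1521x + 2970 = (−(1/5)x**2 + (1/5)x + 6)(−5x**3 + 50x**2 − 270x + 495) + (0)
Last nonzero remainder: −5x**3 + 50x**2 − 270x + 495. Dividing through by −5 gives the monic gcd x**3 − 10x**2 + 54x − 99.

−99 + 54x − 10x**2 + x**3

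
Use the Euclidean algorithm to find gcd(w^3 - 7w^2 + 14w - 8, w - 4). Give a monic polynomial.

w - 4

Repeated division with remainder:
  w^3 - 7w^2 + 14w - 8 = (w^2 - 3w + 2)(w - 4) + (0)
The last nonzero remainder w - 4 is already monic.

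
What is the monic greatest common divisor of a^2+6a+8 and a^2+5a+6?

a+2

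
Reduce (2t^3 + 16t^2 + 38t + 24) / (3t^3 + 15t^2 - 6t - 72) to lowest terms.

(2t + 2)/(3t - 6)

By polynomial division,
  2t^3 + 16t^2 + 38t + 24 = (2/3)(3t^3 + 15t^2 - 6t - 72) + (6t^2 + 42t + 72)
  3t^3 + 15t^2 - 6t - 72 = ((1/2)t - 1)(6t^2 + 42t + 72) + (0)
Last nonzero remainder: 6t^2 + 42t + 72. Dividing through by 6 gives the monic gcd t^2 + 7t + 12.
Cancel t^2 + 7t + 12 from numerator and denominator to get the reduced form.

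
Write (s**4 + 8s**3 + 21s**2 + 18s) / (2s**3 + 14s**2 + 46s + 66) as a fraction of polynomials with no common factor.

(s**3 + 5s**2 + 6s)/(2s**2 + 8s + 22)

Repeated division with remainder:
  s**4 + 8s**3 + 21s**2 + 18s = ((1/2)s + 1/2)(2s**3 + 14s**2 + 46s + 66) + (-9s**2 - 38s - 33)
  2s**3 + 14s**2 + 46s + 66 = (-(2/9)s - 50/81)(-9s**2 - 38s - 33) + ((1232/81)s + 1232/27)
  -9s**2 - 38s - 33 = (-(729/1232)s - 81/112)((1232/81)s + 1232/27) + (0)
Last nonzero remainder: (1232/81)s + 1232/27. Dividing through by 1232/81 gives the monic gcd s + 3.
Cancel s + 3 from numerator and denominator to get the reduced form.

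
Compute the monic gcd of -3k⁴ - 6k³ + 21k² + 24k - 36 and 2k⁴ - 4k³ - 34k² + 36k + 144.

Repeated division with remainder:
  -3k⁴ - 6k³ + 21k² + 24k - 36 = (-3/2)(2k⁴ - 4k³ - 34k² + 36k + 144) + (-12k³ - 30k² + 78k + 180)
  2k⁴ - 4k³ - 34k² + 36k + 144 = (-(1/6)k + 3/4)(-12k³ - 30k² + 78k + 180) + ((3/2)k² + (15/2)k + 9)
  -12k³ - 30k² + 78k + 180 = (-8k + 20)((3/2)k² + (15/2)k + 9) + (0)
Last nonzero remainder: (3/2)k² + (15/2)k + 9. Dividing through by 3/2 gives the monic gcd k² + 5k + 6.

k² + 5k + 6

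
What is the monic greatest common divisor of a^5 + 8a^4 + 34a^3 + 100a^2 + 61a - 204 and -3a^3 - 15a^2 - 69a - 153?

Apply the Euclidean algorithm:
  a^5 + 8a^4 + 34a^3 + 100a^2 + 61a - 204 = (-(1/3)a^2 - a + 4/3)(-3a^3 - 15a^2 - 69a - 153) + (0)
Last nonzero remainder: -3a^3 - 15a^2 - 69a - 153. Dividing through by -3 gives the monic gcd a^3 + 5a^2 + 23a + 51.

a^3 + 5a^2 + 23a + 51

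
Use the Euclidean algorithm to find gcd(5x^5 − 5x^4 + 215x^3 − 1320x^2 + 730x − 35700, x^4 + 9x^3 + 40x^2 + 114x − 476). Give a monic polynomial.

By polynomial division,
  5x^5 − 5x^4 + 215x^3 − 1320x^2 + 730x − 35700 = (5x − 50)(x^4 + 9x^3 + 40x^2 + 114x − 476) + (465x^3 + 110x^2 + 8810x − 59500)
  x^4 + 9x^3 + 40x^2 + 114x − 476 = ((1/465)x + 163/8649)(465x^3 + 110x^2 + 8810x − 59500) + ((164164/8649)x^2 + (656656/8649)x + 5581576/8649)
  465x^3 + 110x^2 + 8810x − 59500 = ((4021785/164164)x − 1081125/11726)((164164/8649)x^2 + (656656/8649)x + 5581576/8649) + (0)
Last nonzero remainder: (164164/8649)x^2 + (656656/8649)x + 5581576/8649. Dividing through by 164164/8649 gives the monic gcd x^2 + 4x + 34.

x^2 + 4x + 34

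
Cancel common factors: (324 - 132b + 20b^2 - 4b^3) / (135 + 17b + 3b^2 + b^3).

Repeated division with remainder:
  -4b^3 + 20b^2 - 132b + 324 = (-4)(b^3 + 3b^2 + 17b + 135) + (32b^2 - 64b + 864)
  b^3 + 3b^2 + 17b + 135 = ((1/32)b + 5/32)(32b^2 - 64b + 864) + (0)
Last nonzero remainder: 32b^2 - 64b + 864. Dividing through by 32 gives the monic gcd b^2 - 2b + 27.
Cancel b^2 - 2b + 27 from numerator and denominator to get the reduced form.

(12 - 4b)/(5 + b)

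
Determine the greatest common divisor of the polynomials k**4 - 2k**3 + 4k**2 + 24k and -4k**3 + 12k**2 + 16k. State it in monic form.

k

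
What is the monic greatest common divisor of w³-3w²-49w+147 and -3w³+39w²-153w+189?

w²-10w+21

Apply the Euclidean algorithm:
  w³-3w²-49w+147 = (-1/3)(-3w³+39w²-153w+189) + (10w²-100w+210)
  -3w³+39w²-153w+189 = (-(3/10)w+9/10)(10w²-100w+210) + (0)
Last nonzero remainder: 10w²-100w+210. Dividing through by 10 gives the monic gcd w²-10w+21.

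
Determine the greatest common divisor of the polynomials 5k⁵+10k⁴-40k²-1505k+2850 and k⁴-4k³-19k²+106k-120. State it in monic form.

k³-19k+30

By polynomial division,
  5k⁵+10k⁴-40k²-1505k+2850 = (5k+30)(k⁴-4k³-19k²+106k-120) + (215k³-4085k+6450)
  k⁴-4k³-19k²+106k-120 = ((1/215)k-4/215)(215k³-4085k+6450) + (0)
Last nonzero remainder: 215k³-4085k+6450. Dividing through by 215 gives the monic gcd k³-19k+30.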